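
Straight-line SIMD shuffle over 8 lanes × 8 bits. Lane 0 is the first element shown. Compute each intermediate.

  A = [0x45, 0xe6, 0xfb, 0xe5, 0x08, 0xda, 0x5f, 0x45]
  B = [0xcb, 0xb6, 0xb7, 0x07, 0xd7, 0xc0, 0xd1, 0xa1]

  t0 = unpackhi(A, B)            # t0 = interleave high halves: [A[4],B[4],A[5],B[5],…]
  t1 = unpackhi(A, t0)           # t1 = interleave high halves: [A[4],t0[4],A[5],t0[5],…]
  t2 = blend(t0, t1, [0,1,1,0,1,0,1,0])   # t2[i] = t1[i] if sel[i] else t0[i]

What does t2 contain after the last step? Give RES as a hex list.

RES = [ 0x08  0x5f  0xda  0xc0  0x5f  0xd1  0x45  0xa1 ]

  t0: 08 d7 da c0 5f d1 45 a1
  t1: 08 5f da d1 5f 45 45 a1
  t2: 08 5f da c0 5f d1 45 a1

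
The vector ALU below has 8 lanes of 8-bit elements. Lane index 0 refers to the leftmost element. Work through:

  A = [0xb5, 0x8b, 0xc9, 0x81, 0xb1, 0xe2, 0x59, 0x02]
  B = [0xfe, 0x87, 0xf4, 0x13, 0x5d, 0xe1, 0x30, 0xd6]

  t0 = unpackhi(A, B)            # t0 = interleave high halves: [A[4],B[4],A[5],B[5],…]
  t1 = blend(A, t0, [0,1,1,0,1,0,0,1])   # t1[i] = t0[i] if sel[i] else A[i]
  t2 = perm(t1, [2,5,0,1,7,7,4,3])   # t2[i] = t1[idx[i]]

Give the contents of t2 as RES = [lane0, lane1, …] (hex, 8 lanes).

RES = [ 0xe2  0xe2  0xb5  0x5d  0xd6  0xd6  0x59  0x81 ]

t0 = [0xb1, 0x5d, 0xe2, 0xe1, 0x59, 0x30, 0x02, 0xd6]
t1 = [0xb5, 0x5d, 0xe2, 0x81, 0x59, 0xe2, 0x59, 0xd6]
t2 = [0xe2, 0xe2, 0xb5, 0x5d, 0xd6, 0xd6, 0x59, 0x81]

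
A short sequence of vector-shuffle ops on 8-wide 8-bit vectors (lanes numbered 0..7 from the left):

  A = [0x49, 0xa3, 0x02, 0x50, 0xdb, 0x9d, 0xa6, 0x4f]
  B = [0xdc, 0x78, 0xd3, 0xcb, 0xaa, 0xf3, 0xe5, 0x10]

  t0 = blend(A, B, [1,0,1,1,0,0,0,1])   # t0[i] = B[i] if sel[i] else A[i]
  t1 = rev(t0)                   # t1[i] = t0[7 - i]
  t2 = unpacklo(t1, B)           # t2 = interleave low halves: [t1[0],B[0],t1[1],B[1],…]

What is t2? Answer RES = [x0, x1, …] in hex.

RES = [0x10, 0xdc, 0xa6, 0x78, 0x9d, 0xd3, 0xdb, 0xcb]

  t0: dc a3 d3 cb db 9d a6 10
  t1: 10 a6 9d db cb d3 a3 dc
  t2: 10 dc a6 78 9d d3 db cb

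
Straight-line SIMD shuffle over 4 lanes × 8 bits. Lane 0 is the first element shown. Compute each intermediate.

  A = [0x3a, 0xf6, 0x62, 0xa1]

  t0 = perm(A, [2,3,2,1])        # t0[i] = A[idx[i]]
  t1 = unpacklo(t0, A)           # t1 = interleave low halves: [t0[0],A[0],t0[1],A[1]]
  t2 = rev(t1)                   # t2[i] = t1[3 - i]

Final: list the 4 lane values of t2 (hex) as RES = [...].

  t0: 62 a1 62 f6
  t1: 62 3a a1 f6
  t2: f6 a1 3a 62

RES = [ 0xf6  0xa1  0x3a  0x62 ]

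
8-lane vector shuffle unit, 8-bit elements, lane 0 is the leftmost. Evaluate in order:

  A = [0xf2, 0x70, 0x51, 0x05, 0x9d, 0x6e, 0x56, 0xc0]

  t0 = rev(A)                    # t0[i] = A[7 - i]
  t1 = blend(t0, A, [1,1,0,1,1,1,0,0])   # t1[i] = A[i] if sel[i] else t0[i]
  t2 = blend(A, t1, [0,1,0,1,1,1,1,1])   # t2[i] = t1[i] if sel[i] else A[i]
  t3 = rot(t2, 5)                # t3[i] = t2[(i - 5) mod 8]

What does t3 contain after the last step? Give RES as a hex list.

  t0: c0 56 6e 9d 05 51 70 f2
  t1: f2 70 6e 05 9d 6e 70 f2
  t2: f2 70 51 05 9d 6e 70 f2
  t3: 05 9d 6e 70 f2 f2 70 51

RES = [0x05, 0x9d, 0x6e, 0x70, 0xf2, 0xf2, 0x70, 0x51]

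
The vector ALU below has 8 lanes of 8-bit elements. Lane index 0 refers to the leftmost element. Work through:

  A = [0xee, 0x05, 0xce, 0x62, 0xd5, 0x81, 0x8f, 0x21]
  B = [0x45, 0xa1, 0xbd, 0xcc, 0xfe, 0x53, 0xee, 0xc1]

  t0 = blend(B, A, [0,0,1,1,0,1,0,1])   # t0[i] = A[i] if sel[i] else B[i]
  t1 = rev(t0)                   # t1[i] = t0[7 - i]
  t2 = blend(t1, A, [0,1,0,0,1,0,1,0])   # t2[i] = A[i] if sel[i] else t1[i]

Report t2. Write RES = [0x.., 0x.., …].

RES = [ 0x21  0x05  0x81  0xfe  0xd5  0xce  0x8f  0x45 ]

→ t0 |45|a1|ce|62|fe|81|ee|21|
→ t1 |21|ee|81|fe|62|ce|a1|45|
→ t2 |21|05|81|fe|d5|ce|8f|45|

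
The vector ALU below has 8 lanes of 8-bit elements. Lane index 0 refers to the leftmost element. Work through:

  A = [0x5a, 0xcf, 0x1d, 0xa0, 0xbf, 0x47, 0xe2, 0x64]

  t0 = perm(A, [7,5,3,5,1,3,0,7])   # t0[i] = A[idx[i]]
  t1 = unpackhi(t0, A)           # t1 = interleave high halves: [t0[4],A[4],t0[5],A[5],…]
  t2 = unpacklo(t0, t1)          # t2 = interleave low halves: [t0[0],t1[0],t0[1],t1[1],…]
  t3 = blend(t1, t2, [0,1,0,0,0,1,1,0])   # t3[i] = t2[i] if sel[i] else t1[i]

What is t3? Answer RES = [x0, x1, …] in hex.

t0 = [0x64, 0x47, 0xa0, 0x47, 0xcf, 0xa0, 0x5a, 0x64]
t1 = [0xcf, 0xbf, 0xa0, 0x47, 0x5a, 0xe2, 0x64, 0x64]
t2 = [0x64, 0xcf, 0x47, 0xbf, 0xa0, 0xa0, 0x47, 0x47]
t3 = [0xcf, 0xcf, 0xa0, 0x47, 0x5a, 0xa0, 0x47, 0x64]

RES = [0xcf, 0xcf, 0xa0, 0x47, 0x5a, 0xa0, 0x47, 0x64]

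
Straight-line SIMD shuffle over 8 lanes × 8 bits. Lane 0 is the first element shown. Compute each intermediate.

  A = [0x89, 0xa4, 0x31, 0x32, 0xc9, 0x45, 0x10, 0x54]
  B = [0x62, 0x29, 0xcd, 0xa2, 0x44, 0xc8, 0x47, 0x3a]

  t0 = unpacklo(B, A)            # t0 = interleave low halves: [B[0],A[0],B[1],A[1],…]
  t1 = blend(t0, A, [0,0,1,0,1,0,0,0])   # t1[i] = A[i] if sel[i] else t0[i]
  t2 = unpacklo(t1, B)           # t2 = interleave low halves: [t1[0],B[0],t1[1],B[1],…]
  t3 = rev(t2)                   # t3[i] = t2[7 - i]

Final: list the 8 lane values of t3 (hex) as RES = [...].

RES = [ 0xa2  0xa4  0xcd  0x31  0x29  0x89  0x62  0x62 ]

→ t0 |62|89|29|a4|cd|31|a2|32|
→ t1 |62|89|31|a4|c9|31|a2|32|
→ t2 |62|62|89|29|31|cd|a4|a2|
→ t3 |a2|a4|cd|31|29|89|62|62|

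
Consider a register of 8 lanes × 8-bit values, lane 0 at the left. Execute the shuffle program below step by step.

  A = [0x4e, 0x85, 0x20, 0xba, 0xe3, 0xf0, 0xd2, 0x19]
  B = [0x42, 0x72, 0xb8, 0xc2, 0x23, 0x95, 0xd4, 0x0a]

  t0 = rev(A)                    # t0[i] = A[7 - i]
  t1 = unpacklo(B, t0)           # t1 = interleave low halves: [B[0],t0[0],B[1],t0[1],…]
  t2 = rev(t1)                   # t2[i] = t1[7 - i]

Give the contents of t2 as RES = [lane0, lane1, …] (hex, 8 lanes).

  t0: 19 d2 f0 e3 ba 20 85 4e
  t1: 42 19 72 d2 b8 f0 c2 e3
  t2: e3 c2 f0 b8 d2 72 19 42

RES = [0xe3, 0xc2, 0xf0, 0xb8, 0xd2, 0x72, 0x19, 0x42]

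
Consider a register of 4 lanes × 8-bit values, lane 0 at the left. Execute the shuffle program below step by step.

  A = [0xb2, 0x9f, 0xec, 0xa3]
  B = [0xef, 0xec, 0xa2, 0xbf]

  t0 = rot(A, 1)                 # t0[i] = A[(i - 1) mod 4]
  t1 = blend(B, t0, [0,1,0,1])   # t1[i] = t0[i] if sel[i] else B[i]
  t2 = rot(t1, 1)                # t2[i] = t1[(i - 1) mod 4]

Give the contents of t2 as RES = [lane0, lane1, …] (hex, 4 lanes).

  t0: a3 b2 9f ec
  t1: ef b2 a2 ec
  t2: ec ef b2 a2

RES = [0xec, 0xef, 0xb2, 0xa2]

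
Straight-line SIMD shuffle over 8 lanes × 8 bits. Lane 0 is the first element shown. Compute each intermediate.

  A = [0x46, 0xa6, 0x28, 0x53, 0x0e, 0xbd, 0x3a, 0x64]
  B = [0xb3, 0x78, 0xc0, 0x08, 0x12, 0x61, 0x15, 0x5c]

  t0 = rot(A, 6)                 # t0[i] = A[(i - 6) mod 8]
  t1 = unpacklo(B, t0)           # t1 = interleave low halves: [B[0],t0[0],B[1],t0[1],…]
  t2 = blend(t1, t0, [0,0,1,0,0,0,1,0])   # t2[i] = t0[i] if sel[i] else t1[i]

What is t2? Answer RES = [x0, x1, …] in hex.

RES = [0xb3, 0x28, 0x0e, 0x53, 0xc0, 0x0e, 0x46, 0xbd]

t0 = [0x28, 0x53, 0x0e, 0xbd, 0x3a, 0x64, 0x46, 0xa6]
t1 = [0xb3, 0x28, 0x78, 0x53, 0xc0, 0x0e, 0x08, 0xbd]
t2 = [0xb3, 0x28, 0x0e, 0x53, 0xc0, 0x0e, 0x46, 0xbd]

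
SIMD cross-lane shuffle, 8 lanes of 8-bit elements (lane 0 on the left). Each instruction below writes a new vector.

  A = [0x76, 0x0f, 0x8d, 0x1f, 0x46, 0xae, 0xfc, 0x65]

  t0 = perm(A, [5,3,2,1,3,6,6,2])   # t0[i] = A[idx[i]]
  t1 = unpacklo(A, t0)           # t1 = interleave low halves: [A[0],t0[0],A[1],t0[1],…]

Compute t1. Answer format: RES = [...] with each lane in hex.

t0 = [0xae, 0x1f, 0x8d, 0x0f, 0x1f, 0xfc, 0xfc, 0x8d]
t1 = [0x76, 0xae, 0x0f, 0x1f, 0x8d, 0x8d, 0x1f, 0x0f]

RES = [0x76, 0xae, 0x0f, 0x1f, 0x8d, 0x8d, 0x1f, 0x0f]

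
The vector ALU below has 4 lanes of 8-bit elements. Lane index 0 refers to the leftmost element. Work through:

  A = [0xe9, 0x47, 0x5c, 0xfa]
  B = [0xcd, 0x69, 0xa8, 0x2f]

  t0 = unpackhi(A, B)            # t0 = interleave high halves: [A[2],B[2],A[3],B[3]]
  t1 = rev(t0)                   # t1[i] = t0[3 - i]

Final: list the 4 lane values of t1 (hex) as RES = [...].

RES = [ 0x2f  0xfa  0xa8  0x5c ]

  t0: 5c a8 fa 2f
  t1: 2f fa a8 5c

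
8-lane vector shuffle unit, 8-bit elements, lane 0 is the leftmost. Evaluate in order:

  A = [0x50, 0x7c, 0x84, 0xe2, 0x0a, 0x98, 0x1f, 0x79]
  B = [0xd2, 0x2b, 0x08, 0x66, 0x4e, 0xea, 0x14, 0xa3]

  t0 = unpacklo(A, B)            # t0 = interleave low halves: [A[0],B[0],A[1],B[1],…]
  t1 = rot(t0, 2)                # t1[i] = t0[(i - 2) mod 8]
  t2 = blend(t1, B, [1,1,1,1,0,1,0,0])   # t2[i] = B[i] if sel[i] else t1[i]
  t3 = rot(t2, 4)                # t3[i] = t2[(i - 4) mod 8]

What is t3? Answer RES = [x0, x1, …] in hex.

→ t0 |50|d2|7c|2b|84|08|e2|66|
→ t1 |e2|66|50|d2|7c|2b|84|08|
→ t2 |d2|2b|08|66|7c|ea|84|08|
→ t3 |7c|ea|84|08|d2|2b|08|66|

RES = [ 0x7c  0xea  0x84  0x08  0xd2  0x2b  0x08  0x66 ]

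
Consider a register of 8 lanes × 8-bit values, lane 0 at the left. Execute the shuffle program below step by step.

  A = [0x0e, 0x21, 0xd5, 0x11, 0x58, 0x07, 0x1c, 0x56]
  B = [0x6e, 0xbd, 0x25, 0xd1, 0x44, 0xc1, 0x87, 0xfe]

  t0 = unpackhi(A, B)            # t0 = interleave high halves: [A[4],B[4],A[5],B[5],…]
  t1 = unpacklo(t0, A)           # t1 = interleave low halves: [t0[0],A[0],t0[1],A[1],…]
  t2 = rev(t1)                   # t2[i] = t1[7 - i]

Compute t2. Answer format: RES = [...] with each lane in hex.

  t0: 58 44 07 c1 1c 87 56 fe
  t1: 58 0e 44 21 07 d5 c1 11
  t2: 11 c1 d5 07 21 44 0e 58

RES = [0x11, 0xc1, 0xd5, 0x07, 0x21, 0x44, 0x0e, 0x58]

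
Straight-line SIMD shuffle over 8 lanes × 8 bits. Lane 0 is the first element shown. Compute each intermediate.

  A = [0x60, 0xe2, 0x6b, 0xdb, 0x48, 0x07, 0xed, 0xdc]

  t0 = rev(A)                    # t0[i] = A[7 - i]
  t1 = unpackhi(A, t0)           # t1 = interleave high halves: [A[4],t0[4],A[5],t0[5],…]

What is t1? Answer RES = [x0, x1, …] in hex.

RES = [ 0x48  0xdb  0x07  0x6b  0xed  0xe2  0xdc  0x60 ]

  t0: dc ed 07 48 db 6b e2 60
  t1: 48 db 07 6b ed e2 dc 60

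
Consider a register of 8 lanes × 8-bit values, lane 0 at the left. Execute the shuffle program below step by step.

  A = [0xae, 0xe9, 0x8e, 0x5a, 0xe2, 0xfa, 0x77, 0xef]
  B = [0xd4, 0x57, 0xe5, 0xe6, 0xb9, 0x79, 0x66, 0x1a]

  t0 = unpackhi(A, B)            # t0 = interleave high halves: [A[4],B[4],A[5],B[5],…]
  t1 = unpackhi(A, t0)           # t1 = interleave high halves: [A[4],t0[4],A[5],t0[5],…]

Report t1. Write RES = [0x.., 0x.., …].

  t0: e2 b9 fa 79 77 66 ef 1a
  t1: e2 77 fa 66 77 ef ef 1a

RES = [ 0xe2  0x77  0xfa  0x66  0x77  0xef  0xef  0x1a ]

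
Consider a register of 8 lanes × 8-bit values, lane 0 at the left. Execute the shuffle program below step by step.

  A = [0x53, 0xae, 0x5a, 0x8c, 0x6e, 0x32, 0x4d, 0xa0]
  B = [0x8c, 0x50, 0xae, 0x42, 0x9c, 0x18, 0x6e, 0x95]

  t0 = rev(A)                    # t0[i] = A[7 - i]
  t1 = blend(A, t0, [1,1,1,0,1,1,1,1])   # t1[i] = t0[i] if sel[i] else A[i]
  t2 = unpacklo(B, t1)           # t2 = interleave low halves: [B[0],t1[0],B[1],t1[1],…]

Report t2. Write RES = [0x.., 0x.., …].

RES = [0x8c, 0xa0, 0x50, 0x4d, 0xae, 0x32, 0x42, 0x8c]

t0 = [0xa0, 0x4d, 0x32, 0x6e, 0x8c, 0x5a, 0xae, 0x53]
t1 = [0xa0, 0x4d, 0x32, 0x8c, 0x8c, 0x5a, 0xae, 0x53]
t2 = [0x8c, 0xa0, 0x50, 0x4d, 0xae, 0x32, 0x42, 0x8c]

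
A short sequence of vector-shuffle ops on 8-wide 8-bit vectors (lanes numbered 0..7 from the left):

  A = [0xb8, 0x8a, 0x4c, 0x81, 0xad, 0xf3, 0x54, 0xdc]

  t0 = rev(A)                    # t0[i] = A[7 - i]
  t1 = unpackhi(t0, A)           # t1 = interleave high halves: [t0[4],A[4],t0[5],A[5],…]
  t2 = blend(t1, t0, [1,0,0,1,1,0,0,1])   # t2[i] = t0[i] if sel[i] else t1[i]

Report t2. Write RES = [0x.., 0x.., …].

RES = [0xdc, 0xad, 0x4c, 0xad, 0x81, 0x54, 0xb8, 0xb8]

  t0: dc 54 f3 ad 81 4c 8a b8
  t1: 81 ad 4c f3 8a 54 b8 dc
  t2: dc ad 4c ad 81 54 b8 b8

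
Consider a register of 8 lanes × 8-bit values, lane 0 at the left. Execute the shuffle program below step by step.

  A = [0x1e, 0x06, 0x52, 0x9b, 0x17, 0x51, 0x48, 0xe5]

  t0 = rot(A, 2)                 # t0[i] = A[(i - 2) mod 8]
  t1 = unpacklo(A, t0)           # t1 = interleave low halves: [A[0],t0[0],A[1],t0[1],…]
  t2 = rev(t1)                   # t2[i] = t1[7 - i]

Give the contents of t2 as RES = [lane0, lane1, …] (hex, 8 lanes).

RES = [ 0x06  0x9b  0x1e  0x52  0xe5  0x06  0x48  0x1e ]

  t0: 48 e5 1e 06 52 9b 17 51
  t1: 1e 48 06 e5 52 1e 9b 06
  t2: 06 9b 1e 52 e5 06 48 1e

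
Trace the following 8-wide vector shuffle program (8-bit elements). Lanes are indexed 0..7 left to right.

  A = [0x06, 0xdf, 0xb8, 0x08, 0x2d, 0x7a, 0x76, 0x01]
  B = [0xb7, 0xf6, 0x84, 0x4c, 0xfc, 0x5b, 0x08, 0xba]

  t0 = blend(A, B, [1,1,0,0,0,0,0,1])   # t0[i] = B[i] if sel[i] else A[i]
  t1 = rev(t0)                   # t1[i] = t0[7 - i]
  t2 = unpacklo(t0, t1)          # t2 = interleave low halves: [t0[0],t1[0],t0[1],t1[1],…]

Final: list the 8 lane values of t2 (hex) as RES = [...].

RES = [0xb7, 0xba, 0xf6, 0x76, 0xb8, 0x7a, 0x08, 0x2d]

→ t0 |b7|f6|b8|08|2d|7a|76|ba|
→ t1 |ba|76|7a|2d|08|b8|f6|b7|
→ t2 |b7|ba|f6|76|b8|7a|08|2d|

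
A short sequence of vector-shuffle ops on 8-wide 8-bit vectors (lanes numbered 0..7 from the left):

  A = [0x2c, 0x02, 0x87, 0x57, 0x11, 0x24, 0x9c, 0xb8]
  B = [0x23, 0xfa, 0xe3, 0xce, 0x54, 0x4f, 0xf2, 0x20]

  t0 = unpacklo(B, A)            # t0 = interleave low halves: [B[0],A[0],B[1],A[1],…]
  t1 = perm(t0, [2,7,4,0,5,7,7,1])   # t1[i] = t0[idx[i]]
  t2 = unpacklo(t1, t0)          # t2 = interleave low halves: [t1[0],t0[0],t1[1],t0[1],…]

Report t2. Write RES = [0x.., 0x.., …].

  t0: 23 2c fa 02 e3 87 ce 57
  t1: fa 57 e3 23 87 57 57 2c
  t2: fa 23 57 2c e3 fa 23 02

RES = [0xfa, 0x23, 0x57, 0x2c, 0xe3, 0xfa, 0x23, 0x02]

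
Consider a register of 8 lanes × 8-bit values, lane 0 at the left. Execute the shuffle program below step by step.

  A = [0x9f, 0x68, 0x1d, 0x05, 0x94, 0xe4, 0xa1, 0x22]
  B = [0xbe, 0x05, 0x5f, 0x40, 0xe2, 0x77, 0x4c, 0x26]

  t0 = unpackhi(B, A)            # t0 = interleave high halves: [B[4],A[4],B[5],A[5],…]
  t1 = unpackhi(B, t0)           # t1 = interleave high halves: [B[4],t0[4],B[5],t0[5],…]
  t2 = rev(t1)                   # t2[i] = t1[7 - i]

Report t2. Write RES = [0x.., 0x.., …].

→ t0 |e2|94|77|e4|4c|a1|26|22|
→ t1 |e2|4c|77|a1|4c|26|26|22|
→ t2 |22|26|26|4c|a1|77|4c|e2|

RES = [ 0x22  0x26  0x26  0x4c  0xa1  0x77  0x4c  0xe2 ]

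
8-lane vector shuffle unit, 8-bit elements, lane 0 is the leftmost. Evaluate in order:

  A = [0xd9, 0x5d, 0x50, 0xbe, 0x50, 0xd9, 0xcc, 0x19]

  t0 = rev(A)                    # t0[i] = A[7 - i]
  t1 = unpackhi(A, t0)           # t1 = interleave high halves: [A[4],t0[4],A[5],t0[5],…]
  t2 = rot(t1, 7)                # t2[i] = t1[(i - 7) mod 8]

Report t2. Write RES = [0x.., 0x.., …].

  t0: 19 cc d9 50 be 50 5d d9
  t1: 50 be d9 50 cc 5d 19 d9
  t2: be d9 50 cc 5d 19 d9 50

RES = [ 0xbe  0xd9  0x50  0xcc  0x5d  0x19  0xd9  0x50 ]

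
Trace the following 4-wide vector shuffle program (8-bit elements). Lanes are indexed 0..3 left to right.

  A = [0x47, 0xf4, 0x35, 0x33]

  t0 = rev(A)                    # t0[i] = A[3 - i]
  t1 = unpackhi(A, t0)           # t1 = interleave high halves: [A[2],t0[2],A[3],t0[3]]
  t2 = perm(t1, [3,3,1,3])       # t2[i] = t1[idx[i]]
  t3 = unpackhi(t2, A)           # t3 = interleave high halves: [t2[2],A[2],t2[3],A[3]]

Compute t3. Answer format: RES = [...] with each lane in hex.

  t0: 33 35 f4 47
  t1: 35 f4 33 47
  t2: 47 47 f4 47
  t3: f4 35 47 33

RES = [ 0xf4  0x35  0x47  0x33 ]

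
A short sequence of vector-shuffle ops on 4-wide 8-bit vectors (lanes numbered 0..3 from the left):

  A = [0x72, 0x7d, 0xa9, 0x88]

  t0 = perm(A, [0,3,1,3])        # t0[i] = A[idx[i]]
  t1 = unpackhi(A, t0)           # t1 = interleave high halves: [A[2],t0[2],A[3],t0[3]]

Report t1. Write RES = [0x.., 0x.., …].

RES = [ 0xa9  0x7d  0x88  0x88 ]

  t0: 72 88 7d 88
  t1: a9 7d 88 88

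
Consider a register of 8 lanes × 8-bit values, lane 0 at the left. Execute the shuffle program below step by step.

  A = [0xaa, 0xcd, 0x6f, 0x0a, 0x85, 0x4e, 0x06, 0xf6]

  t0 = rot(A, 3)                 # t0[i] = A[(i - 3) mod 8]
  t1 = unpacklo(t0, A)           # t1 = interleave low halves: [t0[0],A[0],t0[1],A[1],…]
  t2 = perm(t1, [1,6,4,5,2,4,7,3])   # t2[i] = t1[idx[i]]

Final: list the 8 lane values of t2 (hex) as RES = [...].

  t0: 4e 06 f6 aa cd 6f 0a 85
  t1: 4e aa 06 cd f6 6f aa 0a
  t2: aa aa f6 6f 06 f6 0a cd

RES = [0xaa, 0xaa, 0xf6, 0x6f, 0x06, 0xf6, 0x0a, 0xcd]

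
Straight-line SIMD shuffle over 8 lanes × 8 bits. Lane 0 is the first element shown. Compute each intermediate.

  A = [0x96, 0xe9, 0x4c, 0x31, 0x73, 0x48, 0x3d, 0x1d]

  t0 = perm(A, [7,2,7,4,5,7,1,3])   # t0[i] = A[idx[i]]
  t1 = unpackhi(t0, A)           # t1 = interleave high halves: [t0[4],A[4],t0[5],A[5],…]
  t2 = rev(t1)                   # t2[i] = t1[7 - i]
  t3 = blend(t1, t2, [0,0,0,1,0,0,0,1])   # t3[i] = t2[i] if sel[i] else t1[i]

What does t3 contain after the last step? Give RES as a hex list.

  t0: 1d 4c 1d 73 48 1d e9 31
  t1: 48 73 1d 48 e9 3d 31 1d
  t2: 1d 31 3d e9 48 1d 73 48
  t3: 48 73 1d e9 e9 3d 31 48

RES = [0x48, 0x73, 0x1d, 0xe9, 0xe9, 0x3d, 0x31, 0x48]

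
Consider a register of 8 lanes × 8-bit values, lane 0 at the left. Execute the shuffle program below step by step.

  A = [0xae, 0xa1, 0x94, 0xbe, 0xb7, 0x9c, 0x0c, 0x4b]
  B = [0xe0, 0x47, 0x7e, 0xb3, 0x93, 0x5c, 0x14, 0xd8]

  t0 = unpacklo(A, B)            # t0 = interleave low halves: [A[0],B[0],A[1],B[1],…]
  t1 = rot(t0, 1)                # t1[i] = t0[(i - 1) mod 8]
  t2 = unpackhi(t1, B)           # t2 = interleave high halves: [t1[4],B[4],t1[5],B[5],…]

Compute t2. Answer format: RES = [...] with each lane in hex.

  t0: ae e0 a1 47 94 7e be b3
  t1: b3 ae e0 a1 47 94 7e be
  t2: 47 93 94 5c 7e 14 be d8

RES = [0x47, 0x93, 0x94, 0x5c, 0x7e, 0x14, 0xbe, 0xd8]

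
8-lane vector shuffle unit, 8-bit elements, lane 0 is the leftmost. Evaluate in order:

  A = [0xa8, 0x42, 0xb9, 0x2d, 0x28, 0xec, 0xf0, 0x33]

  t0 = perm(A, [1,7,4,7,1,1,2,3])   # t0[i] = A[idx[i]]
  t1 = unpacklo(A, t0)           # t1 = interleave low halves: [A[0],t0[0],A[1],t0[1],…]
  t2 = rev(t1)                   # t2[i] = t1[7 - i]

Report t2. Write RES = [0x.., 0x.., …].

RES = [ 0x33  0x2d  0x28  0xb9  0x33  0x42  0x42  0xa8 ]

  t0: 42 33 28 33 42 42 b9 2d
  t1: a8 42 42 33 b9 28 2d 33
  t2: 33 2d 28 b9 33 42 42 a8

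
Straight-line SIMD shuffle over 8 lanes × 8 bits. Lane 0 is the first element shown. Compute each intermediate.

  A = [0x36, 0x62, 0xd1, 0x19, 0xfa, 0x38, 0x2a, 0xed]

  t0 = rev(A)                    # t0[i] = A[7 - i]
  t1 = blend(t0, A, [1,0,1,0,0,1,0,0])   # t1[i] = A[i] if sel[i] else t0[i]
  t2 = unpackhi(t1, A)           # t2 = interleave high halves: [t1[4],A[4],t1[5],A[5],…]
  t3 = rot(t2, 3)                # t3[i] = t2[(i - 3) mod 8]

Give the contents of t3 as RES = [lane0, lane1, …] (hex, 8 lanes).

t0 = [0xed, 0x2a, 0x38, 0xfa, 0x19, 0xd1, 0x62, 0x36]
t1 = [0x36, 0x2a, 0xd1, 0xfa, 0x19, 0x38, 0x62, 0x36]
t2 = [0x19, 0xfa, 0x38, 0x38, 0x62, 0x2a, 0x36, 0xed]
t3 = [0x2a, 0x36, 0xed, 0x19, 0xfa, 0x38, 0x38, 0x62]

RES = [ 0x2a  0x36  0xed  0x19  0xfa  0x38  0x38  0x62 ]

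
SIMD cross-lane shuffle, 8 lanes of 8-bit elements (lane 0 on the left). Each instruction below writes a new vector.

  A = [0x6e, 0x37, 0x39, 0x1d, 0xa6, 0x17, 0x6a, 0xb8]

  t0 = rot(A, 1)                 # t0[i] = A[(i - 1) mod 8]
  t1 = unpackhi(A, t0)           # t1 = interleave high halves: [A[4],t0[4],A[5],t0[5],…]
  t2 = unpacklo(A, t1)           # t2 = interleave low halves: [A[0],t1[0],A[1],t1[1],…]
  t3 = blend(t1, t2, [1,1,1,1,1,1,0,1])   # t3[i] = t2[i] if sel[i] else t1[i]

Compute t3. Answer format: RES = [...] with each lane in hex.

t0 = [0xb8, 0x6e, 0x37, 0x39, 0x1d, 0xa6, 0x17, 0x6a]
t1 = [0xa6, 0x1d, 0x17, 0xa6, 0x6a, 0x17, 0xb8, 0x6a]
t2 = [0x6e, 0xa6, 0x37, 0x1d, 0x39, 0x17, 0x1d, 0xa6]
t3 = [0x6e, 0xa6, 0x37, 0x1d, 0x39, 0x17, 0xb8, 0xa6]

RES = [0x6e, 0xa6, 0x37, 0x1d, 0x39, 0x17, 0xb8, 0xa6]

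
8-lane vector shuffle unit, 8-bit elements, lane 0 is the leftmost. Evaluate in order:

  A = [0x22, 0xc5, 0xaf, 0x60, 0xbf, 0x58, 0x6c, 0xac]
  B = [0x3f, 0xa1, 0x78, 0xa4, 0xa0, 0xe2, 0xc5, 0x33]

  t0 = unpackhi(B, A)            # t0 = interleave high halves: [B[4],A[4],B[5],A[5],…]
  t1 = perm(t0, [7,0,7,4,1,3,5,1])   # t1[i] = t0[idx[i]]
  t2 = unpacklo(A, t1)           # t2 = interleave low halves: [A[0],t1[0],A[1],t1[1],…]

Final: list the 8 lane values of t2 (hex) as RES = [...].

RES = [ 0x22  0xac  0xc5  0xa0  0xaf  0xac  0x60  0xc5 ]

  t0: a0 bf e2 58 c5 6c 33 ac
  t1: ac a0 ac c5 bf 58 6c bf
  t2: 22 ac c5 a0 af ac 60 c5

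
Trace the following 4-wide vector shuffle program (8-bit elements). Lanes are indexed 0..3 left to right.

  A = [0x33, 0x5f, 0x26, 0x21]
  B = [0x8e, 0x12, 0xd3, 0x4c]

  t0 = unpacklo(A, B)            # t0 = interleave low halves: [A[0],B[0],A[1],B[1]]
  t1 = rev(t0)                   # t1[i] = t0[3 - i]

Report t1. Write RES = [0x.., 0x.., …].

→ t0 |33|8e|5f|12|
→ t1 |12|5f|8e|33|

RES = [ 0x12  0x5f  0x8e  0x33 ]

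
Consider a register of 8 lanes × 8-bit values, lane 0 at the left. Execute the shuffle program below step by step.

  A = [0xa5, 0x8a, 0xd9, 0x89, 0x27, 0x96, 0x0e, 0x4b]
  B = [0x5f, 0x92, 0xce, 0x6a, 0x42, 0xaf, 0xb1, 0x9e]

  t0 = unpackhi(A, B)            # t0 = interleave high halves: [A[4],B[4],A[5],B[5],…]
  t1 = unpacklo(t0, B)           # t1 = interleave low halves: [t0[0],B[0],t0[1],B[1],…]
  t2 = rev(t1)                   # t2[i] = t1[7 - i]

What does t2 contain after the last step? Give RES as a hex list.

RES = [0x6a, 0xaf, 0xce, 0x96, 0x92, 0x42, 0x5f, 0x27]

t0 = [0x27, 0x42, 0x96, 0xaf, 0x0e, 0xb1, 0x4b, 0x9e]
t1 = [0x27, 0x5f, 0x42, 0x92, 0x96, 0xce, 0xaf, 0x6a]
t2 = [0x6a, 0xaf, 0xce, 0x96, 0x92, 0x42, 0x5f, 0x27]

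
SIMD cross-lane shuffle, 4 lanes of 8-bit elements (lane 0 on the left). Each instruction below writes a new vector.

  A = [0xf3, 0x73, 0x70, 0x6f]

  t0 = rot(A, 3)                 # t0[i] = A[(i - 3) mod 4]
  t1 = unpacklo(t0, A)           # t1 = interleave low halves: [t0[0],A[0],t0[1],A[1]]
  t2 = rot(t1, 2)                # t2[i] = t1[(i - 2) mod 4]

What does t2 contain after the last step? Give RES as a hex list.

t0 = [0x73, 0x70, 0x6f, 0xf3]
t1 = [0x73, 0xf3, 0x70, 0x73]
t2 = [0x70, 0x73, 0x73, 0xf3]

RES = [ 0x70  0x73  0x73  0xf3 ]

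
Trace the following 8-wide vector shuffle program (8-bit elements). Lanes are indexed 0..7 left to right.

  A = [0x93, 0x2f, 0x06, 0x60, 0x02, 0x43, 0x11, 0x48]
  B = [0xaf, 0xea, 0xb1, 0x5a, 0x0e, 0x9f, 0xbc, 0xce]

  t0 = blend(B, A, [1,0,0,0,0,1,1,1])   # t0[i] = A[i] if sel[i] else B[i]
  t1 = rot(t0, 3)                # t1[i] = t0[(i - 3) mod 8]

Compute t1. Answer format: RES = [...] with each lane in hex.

RES = [ 0x43  0x11  0x48  0x93  0xea  0xb1  0x5a  0x0e ]

  t0: 93 ea b1 5a 0e 43 11 48
  t1: 43 11 48 93 ea b1 5a 0e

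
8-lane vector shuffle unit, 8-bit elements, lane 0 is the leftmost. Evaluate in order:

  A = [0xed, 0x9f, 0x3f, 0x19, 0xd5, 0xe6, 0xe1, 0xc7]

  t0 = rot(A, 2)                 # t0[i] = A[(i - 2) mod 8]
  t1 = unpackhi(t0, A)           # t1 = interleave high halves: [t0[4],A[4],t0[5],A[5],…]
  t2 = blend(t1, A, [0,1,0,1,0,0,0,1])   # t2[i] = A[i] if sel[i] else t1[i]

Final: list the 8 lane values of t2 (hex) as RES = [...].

→ t0 |e1|c7|ed|9f|3f|19|d5|e6|
→ t1 |3f|d5|19|e6|d5|e1|e6|c7|
→ t2 |3f|9f|19|19|d5|e1|e6|c7|

RES = [ 0x3f  0x9f  0x19  0x19  0xd5  0xe1  0xe6  0xc7 ]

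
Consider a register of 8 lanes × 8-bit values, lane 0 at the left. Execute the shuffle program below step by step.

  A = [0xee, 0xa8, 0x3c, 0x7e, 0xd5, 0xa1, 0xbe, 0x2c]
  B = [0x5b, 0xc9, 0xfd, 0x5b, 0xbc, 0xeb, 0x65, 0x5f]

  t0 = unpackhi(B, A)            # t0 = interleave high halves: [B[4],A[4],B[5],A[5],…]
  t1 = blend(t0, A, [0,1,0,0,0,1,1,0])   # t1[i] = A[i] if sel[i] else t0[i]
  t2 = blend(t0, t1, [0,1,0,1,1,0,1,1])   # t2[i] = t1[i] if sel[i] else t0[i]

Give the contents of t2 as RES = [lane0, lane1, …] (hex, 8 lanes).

RES = [ 0xbc  0xa8  0xeb  0xa1  0x65  0xbe  0xbe  0x2c ]

  t0: bc d5 eb a1 65 be 5f 2c
  t1: bc a8 eb a1 65 a1 be 2c
  t2: bc a8 eb a1 65 be be 2c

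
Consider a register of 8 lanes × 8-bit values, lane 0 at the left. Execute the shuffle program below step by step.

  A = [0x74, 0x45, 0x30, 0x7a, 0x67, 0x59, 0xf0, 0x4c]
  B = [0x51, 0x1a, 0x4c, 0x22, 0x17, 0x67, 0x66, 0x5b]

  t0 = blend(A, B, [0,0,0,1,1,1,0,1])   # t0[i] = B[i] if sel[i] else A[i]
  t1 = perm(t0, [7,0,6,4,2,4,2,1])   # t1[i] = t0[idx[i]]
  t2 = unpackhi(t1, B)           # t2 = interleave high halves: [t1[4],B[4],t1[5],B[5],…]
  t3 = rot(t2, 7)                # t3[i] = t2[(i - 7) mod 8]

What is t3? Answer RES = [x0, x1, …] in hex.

t0 = [0x74, 0x45, 0x30, 0x22, 0x17, 0x67, 0xf0, 0x5b]
t1 = [0x5b, 0x74, 0xf0, 0x17, 0x30, 0x17, 0x30, 0x45]
t2 = [0x30, 0x17, 0x17, 0x67, 0x30, 0x66, 0x45, 0x5b]
t3 = [0x17, 0x17, 0x67, 0x30, 0x66, 0x45, 0x5b, 0x30]

RES = [0x17, 0x17, 0x67, 0x30, 0x66, 0x45, 0x5b, 0x30]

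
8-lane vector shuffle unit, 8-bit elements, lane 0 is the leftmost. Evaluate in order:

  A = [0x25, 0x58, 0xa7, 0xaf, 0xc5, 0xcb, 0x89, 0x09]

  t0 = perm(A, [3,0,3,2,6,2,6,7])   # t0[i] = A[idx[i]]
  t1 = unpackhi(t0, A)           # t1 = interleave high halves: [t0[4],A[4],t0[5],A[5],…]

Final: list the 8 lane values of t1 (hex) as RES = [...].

RES = [0x89, 0xc5, 0xa7, 0xcb, 0x89, 0x89, 0x09, 0x09]

→ t0 |af|25|af|a7|89|a7|89|09|
→ t1 |89|c5|a7|cb|89|89|09|09|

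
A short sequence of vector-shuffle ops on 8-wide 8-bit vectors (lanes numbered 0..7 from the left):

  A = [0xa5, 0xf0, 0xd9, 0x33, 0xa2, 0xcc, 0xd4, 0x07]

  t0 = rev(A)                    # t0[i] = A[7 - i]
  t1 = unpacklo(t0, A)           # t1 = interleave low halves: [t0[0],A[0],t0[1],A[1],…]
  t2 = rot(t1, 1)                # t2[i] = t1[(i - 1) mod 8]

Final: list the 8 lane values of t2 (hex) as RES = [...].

  t0: 07 d4 cc a2 33 d9 f0 a5
  t1: 07 a5 d4 f0 cc d9 a2 33
  t2: 33 07 a5 d4 f0 cc d9 a2

RES = [0x33, 0x07, 0xa5, 0xd4, 0xf0, 0xcc, 0xd9, 0xa2]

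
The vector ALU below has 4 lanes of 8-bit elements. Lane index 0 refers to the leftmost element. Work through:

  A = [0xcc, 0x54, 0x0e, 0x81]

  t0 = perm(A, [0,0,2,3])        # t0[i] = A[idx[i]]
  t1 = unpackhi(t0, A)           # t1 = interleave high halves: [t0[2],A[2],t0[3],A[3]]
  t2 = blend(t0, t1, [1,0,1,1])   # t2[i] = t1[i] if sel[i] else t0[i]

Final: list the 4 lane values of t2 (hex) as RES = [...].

  t0: cc cc 0e 81
  t1: 0e 0e 81 81
  t2: 0e cc 81 81

RES = [0x0e, 0xcc, 0x81, 0x81]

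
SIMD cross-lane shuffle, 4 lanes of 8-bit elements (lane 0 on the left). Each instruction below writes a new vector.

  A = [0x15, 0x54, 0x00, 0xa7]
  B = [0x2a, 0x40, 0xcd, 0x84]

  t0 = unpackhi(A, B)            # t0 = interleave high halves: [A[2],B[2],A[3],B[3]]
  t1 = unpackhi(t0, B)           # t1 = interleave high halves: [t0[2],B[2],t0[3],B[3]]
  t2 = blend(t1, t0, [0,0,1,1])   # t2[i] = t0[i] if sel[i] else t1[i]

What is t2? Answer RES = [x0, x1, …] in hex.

→ t0 |00|cd|a7|84|
→ t1 |a7|cd|84|84|
→ t2 |a7|cd|a7|84|

RES = [0xa7, 0xcd, 0xa7, 0x84]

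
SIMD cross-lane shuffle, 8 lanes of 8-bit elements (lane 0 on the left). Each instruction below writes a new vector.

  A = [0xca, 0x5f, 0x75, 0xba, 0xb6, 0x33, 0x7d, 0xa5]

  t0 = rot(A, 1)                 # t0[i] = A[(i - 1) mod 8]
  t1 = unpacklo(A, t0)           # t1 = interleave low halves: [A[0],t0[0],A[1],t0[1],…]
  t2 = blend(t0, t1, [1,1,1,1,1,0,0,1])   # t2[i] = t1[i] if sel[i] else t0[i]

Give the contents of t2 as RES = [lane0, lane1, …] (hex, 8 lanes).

  t0: a5 ca 5f 75 ba b6 33 7d
  t1: ca a5 5f ca 75 5f ba 75
  t2: ca a5 5f ca 75 b6 33 75

RES = [ 0xca  0xa5  0x5f  0xca  0x75  0xb6  0x33  0x75 ]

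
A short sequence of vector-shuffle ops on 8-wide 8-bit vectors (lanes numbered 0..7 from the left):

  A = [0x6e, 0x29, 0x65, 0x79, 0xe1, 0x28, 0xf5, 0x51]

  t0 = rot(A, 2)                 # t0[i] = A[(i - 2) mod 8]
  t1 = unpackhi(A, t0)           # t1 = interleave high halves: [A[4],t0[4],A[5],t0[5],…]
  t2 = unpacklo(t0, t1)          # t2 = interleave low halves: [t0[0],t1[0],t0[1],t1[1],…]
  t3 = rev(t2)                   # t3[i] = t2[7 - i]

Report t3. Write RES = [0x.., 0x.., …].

RES = [ 0x79  0x29  0x28  0x6e  0x65  0x51  0xe1  0xf5 ]

  t0: f5 51 6e 29 65 79 e1 28
  t1: e1 65 28 79 f5 e1 51 28
  t2: f5 e1 51 65 6e 28 29 79
  t3: 79 29 28 6e 65 51 e1 f5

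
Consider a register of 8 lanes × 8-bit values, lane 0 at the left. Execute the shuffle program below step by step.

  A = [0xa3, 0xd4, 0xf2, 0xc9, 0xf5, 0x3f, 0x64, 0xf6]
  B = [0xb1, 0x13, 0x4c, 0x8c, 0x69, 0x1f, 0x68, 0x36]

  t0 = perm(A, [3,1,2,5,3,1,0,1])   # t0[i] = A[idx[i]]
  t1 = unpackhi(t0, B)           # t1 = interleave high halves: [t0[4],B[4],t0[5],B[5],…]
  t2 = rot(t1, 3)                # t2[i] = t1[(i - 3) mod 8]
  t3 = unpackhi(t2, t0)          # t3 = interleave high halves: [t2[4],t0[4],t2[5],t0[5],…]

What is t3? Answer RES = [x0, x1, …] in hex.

RES = [0x69, 0xc9, 0xd4, 0xd4, 0x1f, 0xa3, 0xa3, 0xd4]

t0 = [0xc9, 0xd4, 0xf2, 0x3f, 0xc9, 0xd4, 0xa3, 0xd4]
t1 = [0xc9, 0x69, 0xd4, 0x1f, 0xa3, 0x68, 0xd4, 0x36]
t2 = [0x68, 0xd4, 0x36, 0xc9, 0x69, 0xd4, 0x1f, 0xa3]
t3 = [0x69, 0xc9, 0xd4, 0xd4, 0x1f, 0xa3, 0xa3, 0xd4]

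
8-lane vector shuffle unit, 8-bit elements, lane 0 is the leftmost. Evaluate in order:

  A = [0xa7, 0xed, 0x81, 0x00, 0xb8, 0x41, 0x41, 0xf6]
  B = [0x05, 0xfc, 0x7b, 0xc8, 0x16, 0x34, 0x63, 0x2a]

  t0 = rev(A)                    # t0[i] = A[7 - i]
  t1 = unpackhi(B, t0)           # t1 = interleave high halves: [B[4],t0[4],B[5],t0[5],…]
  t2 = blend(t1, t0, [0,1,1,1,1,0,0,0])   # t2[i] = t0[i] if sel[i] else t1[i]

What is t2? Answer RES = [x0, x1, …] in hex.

  t0: f6 41 41 b8 00 81 ed a7
  t1: 16 00 34 81 63 ed 2a a7
  t2: 16 41 41 b8 00 ed 2a a7

RES = [ 0x16  0x41  0x41  0xb8  0x00  0xed  0x2a  0xa7 ]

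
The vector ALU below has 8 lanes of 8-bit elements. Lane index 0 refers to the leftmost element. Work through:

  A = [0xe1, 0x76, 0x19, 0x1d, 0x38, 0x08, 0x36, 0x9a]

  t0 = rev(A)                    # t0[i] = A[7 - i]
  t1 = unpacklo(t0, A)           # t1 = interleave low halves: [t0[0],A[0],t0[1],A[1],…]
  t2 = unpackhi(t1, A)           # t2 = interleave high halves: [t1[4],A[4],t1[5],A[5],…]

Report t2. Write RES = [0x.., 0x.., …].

RES = [ 0x08  0x38  0x19  0x08  0x38  0x36  0x1d  0x9a ]

t0 = [0x9a, 0x36, 0x08, 0x38, 0x1d, 0x19, 0x76, 0xe1]
t1 = [0x9a, 0xe1, 0x36, 0x76, 0x08, 0x19, 0x38, 0x1d]
t2 = [0x08, 0x38, 0x19, 0x08, 0x38, 0x36, 0x1d, 0x9a]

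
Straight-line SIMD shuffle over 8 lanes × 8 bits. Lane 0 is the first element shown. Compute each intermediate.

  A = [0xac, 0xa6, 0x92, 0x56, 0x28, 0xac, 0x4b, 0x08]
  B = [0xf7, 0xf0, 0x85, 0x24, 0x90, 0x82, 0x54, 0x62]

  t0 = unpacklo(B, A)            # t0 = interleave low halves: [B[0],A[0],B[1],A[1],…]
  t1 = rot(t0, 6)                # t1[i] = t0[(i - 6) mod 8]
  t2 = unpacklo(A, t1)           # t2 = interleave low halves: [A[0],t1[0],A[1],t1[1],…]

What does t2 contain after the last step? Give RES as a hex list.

RES = [0xac, 0xf0, 0xa6, 0xa6, 0x92, 0x85, 0x56, 0x92]

t0 = [0xf7, 0xac, 0xf0, 0xa6, 0x85, 0x92, 0x24, 0x56]
t1 = [0xf0, 0xa6, 0x85, 0x92, 0x24, 0x56, 0xf7, 0xac]
t2 = [0xac, 0xf0, 0xa6, 0xa6, 0x92, 0x85, 0x56, 0x92]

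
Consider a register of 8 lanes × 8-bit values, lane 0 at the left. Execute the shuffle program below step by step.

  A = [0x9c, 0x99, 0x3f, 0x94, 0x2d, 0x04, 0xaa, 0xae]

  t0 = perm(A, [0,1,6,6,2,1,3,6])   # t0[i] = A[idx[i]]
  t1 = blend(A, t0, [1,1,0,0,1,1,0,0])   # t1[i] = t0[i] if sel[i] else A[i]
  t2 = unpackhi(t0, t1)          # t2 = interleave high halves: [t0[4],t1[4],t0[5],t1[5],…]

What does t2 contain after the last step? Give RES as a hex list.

RES = [0x3f, 0x3f, 0x99, 0x99, 0x94, 0xaa, 0xaa, 0xae]

  t0: 9c 99 aa aa 3f 99 94 aa
  t1: 9c 99 3f 94 3f 99 aa ae
  t2: 3f 3f 99 99 94 aa aa ae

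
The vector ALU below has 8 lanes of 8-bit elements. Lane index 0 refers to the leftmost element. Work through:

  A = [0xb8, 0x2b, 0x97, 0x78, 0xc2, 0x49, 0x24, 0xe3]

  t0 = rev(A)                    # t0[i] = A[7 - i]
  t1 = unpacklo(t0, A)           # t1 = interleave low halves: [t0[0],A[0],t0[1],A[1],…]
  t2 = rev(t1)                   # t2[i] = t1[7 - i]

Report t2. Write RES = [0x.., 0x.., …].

RES = [0x78, 0xc2, 0x97, 0x49, 0x2b, 0x24, 0xb8, 0xe3]

t0 = [0xe3, 0x24, 0x49, 0xc2, 0x78, 0x97, 0x2b, 0xb8]
t1 = [0xe3, 0xb8, 0x24, 0x2b, 0x49, 0x97, 0xc2, 0x78]
t2 = [0x78, 0xc2, 0x97, 0x49, 0x2b, 0x24, 0xb8, 0xe3]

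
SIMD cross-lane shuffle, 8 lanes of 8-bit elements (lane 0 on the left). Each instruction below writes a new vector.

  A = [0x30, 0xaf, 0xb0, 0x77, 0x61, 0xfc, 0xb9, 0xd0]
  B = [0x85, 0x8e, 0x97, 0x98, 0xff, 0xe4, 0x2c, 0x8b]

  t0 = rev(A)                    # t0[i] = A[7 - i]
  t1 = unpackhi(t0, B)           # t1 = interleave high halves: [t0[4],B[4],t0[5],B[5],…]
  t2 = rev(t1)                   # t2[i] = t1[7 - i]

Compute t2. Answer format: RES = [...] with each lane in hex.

RES = [0x8b, 0x30, 0x2c, 0xaf, 0xe4, 0xb0, 0xff, 0x77]

  t0: d0 b9 fc 61 77 b0 af 30
  t1: 77 ff b0 e4 af 2c 30 8b
  t2: 8b 30 2c af e4 b0 ff 77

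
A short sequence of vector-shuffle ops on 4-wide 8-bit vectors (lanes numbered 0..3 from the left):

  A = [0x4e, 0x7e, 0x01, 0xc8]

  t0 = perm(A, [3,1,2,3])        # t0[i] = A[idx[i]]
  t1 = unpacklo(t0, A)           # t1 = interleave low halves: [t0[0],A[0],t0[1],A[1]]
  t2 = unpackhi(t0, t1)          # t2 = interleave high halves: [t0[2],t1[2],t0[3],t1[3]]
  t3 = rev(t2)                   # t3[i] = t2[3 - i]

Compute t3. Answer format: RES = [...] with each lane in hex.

RES = [ 0x7e  0xc8  0x7e  0x01 ]

  t0: c8 7e 01 c8
  t1: c8 4e 7e 7e
  t2: 01 7e c8 7e
  t3: 7e c8 7e 01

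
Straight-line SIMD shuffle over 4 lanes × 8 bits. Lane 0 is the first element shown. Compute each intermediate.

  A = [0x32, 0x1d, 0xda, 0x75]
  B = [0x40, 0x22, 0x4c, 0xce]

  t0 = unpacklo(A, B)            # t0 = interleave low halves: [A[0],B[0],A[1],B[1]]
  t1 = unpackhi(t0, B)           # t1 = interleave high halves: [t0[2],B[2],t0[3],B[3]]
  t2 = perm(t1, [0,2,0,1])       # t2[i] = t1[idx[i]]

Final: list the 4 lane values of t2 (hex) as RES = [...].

t0 = [0x32, 0x40, 0x1d, 0x22]
t1 = [0x1d, 0x4c, 0x22, 0xce]
t2 = [0x1d, 0x22, 0x1d, 0x4c]

RES = [0x1d, 0x22, 0x1d, 0x4c]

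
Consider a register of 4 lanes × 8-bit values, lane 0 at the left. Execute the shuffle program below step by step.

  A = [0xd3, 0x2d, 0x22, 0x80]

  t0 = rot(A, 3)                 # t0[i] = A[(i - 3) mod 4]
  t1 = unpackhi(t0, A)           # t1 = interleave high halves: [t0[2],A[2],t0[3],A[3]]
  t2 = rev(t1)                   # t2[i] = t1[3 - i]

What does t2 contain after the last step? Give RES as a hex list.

t0 = [0x2d, 0x22, 0x80, 0xd3]
t1 = [0x80, 0x22, 0xd3, 0x80]
t2 = [0x80, 0xd3, 0x22, 0x80]

RES = [ 0x80  0xd3  0x22  0x80 ]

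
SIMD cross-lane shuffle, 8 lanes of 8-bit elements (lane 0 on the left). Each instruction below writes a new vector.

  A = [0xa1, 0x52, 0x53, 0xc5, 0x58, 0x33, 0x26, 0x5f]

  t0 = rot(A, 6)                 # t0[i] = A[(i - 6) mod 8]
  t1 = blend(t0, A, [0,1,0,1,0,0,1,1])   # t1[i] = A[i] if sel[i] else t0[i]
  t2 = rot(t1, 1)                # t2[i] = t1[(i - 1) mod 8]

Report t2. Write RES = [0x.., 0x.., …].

  t0: 53 c5 58 33 26 5f a1 52
  t1: 53 52 58 c5 26 5f 26 5f
  t2: 5f 53 52 58 c5 26 5f 26

RES = [ 0x5f  0x53  0x52  0x58  0xc5  0x26  0x5f  0x26 ]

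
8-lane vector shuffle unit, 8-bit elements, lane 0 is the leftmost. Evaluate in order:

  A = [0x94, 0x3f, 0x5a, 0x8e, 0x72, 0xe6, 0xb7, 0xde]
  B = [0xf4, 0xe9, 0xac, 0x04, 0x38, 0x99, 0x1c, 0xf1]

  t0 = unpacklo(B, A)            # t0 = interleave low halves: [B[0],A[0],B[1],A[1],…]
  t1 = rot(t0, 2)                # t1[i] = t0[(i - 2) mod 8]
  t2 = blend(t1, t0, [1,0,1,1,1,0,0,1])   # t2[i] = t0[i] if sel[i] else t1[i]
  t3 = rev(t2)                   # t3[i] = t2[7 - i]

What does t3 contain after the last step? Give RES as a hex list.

→ t0 |f4|94|e9|3f|ac|5a|04|8e|
→ t1 |04|8e|f4|94|e9|3f|ac|5a|
→ t2 |f4|8e|e9|3f|ac|3f|ac|8e|
→ t3 |8e|ac|3f|ac|3f|e9|8e|f4|

RES = [0x8e, 0xac, 0x3f, 0xac, 0x3f, 0xe9, 0x8e, 0xf4]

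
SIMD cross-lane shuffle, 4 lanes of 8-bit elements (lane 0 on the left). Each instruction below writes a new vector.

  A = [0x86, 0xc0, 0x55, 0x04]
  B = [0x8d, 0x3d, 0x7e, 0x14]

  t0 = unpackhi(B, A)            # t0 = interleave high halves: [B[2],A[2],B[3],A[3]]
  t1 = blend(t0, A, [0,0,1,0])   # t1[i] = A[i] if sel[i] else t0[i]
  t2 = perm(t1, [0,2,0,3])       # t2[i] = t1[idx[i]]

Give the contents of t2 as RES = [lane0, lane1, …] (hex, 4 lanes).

RES = [ 0x7e  0x55  0x7e  0x04 ]

t0 = [0x7e, 0x55, 0x14, 0x04]
t1 = [0x7e, 0x55, 0x55, 0x04]
t2 = [0x7e, 0x55, 0x7e, 0x04]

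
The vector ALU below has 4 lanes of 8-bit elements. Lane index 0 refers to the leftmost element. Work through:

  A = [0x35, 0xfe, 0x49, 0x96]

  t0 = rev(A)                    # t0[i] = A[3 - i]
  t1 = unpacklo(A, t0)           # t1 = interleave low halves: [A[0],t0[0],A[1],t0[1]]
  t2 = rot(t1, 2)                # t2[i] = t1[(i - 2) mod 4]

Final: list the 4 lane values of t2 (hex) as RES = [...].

  t0: 96 49 fe 35
  t1: 35 96 fe 49
  t2: fe 49 35 96

RES = [0xfe, 0x49, 0x35, 0x96]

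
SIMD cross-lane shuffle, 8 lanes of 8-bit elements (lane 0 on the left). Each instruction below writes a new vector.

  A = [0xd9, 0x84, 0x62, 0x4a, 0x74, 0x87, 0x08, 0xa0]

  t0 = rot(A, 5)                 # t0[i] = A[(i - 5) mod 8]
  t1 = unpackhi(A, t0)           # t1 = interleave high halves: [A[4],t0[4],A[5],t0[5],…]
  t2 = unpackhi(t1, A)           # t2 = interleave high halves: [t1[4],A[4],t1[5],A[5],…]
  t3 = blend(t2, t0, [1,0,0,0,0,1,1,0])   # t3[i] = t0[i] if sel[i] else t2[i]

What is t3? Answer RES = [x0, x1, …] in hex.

RES = [ 0x4a  0x74  0x84  0x87  0xa0  0xd9  0x84  0xa0 ]

→ t0 |4a|74|87|08|a0|d9|84|62|
→ t1 |74|a0|87|d9|08|84|a0|62|
→ t2 |08|74|84|87|a0|08|62|a0|
→ t3 |4a|74|84|87|a0|d9|84|a0|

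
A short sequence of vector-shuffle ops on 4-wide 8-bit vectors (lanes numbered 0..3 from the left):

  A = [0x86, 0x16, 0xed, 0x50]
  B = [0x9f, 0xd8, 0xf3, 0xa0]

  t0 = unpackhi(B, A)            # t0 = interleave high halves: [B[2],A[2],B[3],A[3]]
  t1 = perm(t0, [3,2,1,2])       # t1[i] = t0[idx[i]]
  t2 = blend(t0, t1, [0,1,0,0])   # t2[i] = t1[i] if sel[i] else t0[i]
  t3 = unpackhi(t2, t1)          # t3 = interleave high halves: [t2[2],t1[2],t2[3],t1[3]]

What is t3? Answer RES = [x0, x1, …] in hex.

  t0: f3 ed a0 50
  t1: 50 a0 ed a0
  t2: f3 a0 a0 50
  t3: a0 ed 50 a0

RES = [0xa0, 0xed, 0x50, 0xa0]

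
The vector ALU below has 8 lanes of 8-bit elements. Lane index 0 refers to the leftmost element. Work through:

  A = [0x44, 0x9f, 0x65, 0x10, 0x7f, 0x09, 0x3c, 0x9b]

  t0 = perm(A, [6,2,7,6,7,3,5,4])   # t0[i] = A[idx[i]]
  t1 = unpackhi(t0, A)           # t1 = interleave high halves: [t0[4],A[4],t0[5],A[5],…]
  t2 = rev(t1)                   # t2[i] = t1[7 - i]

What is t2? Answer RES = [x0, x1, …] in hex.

  t0: 3c 65 9b 3c 9b 10 09 7f
  t1: 9b 7f 10 09 09 3c 7f 9b
  t2: 9b 7f 3c 09 09 10 7f 9b

RES = [ 0x9b  0x7f  0x3c  0x09  0x09  0x10  0x7f  0x9b ]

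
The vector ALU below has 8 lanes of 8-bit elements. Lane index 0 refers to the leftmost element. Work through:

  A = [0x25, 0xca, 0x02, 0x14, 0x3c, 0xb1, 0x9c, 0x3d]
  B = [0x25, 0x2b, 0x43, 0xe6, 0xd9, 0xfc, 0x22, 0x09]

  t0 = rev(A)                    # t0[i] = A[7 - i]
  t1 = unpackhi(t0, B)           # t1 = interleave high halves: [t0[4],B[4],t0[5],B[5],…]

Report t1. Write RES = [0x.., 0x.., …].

→ t0 |3d|9c|b1|3c|14|02|ca|25|
→ t1 |14|d9|02|fc|ca|22|25|09|

RES = [0x14, 0xd9, 0x02, 0xfc, 0xca, 0x22, 0x25, 0x09]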